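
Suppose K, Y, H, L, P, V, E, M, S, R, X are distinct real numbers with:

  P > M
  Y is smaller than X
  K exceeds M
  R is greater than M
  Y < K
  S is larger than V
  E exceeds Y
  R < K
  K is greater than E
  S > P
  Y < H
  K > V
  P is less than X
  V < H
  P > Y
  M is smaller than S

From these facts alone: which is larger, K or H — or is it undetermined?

Following every chain through H: below H we get Y, V.
K is not reached, and no chain runs the other way from K to H.
So the given relations leave the order of H and K undetermined.

undetermined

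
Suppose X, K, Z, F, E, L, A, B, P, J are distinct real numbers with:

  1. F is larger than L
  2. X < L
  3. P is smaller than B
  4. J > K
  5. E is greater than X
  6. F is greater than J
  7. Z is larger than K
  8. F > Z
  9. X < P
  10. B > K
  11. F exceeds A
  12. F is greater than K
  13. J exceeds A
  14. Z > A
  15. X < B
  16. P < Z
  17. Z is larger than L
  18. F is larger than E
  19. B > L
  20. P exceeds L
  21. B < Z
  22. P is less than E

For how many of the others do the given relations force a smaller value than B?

The elements the relations force below B are X, L, P, K — no chain reaches any other.
That is 4.

4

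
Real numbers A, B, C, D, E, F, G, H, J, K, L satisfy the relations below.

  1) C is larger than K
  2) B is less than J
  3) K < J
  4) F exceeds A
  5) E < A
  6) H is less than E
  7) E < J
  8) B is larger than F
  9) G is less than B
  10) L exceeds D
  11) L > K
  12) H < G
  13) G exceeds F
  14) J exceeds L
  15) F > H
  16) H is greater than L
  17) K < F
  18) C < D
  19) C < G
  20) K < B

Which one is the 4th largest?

The consecutive relations fix a unique order: K < C < D < L < H < E < A < F < G < B < J.
Counting 4 from the largest end gives F.

F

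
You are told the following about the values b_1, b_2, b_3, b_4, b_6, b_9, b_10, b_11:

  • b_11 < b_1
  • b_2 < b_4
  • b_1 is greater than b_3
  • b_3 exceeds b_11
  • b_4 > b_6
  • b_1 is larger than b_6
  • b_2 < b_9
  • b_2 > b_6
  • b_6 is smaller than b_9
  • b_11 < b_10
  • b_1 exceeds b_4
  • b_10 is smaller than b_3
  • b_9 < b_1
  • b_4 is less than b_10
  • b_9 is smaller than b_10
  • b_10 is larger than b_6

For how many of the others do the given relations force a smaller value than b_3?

6

The elements the relations force below b_3 are b_6, b_2, b_9, b_4, b_11, b_10 — no chain reaches any other.
That is 6.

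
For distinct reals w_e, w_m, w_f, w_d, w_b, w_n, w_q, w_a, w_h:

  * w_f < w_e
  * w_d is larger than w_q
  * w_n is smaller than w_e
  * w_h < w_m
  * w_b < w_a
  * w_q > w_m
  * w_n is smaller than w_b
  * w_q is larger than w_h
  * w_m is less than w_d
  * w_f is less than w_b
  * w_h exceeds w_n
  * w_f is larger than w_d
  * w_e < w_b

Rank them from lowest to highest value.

w_n < w_h < w_m < w_q < w_d < w_f < w_e < w_b < w_a

The consecutive links are each given: w_n < w_h; w_h < w_m; w_m < w_q; w_q < w_d; w_d < w_f; w_f < w_e; w_e < w_b; w_b < w_a.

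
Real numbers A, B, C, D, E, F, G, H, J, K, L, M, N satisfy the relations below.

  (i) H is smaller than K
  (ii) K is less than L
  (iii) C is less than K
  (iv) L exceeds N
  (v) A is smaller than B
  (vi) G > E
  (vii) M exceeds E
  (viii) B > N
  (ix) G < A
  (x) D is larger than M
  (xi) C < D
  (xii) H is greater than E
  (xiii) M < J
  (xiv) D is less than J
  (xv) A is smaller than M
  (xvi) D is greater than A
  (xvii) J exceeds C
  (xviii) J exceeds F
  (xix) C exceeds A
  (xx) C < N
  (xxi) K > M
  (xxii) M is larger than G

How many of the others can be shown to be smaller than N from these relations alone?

4

Directly below N: C.
One step further: A (2 so far).
One step further: G (3 so far).
One step further: E (4 so far).
No other element is forced below N by the given relations, so the count is 4.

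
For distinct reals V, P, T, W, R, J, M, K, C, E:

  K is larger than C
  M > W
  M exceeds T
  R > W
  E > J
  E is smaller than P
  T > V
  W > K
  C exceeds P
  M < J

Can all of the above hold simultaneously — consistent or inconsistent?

We have W < M stated directly, yet also M < J < E < P < C < K < W by chaining the others — so M < W. Contradiction.

inconsistent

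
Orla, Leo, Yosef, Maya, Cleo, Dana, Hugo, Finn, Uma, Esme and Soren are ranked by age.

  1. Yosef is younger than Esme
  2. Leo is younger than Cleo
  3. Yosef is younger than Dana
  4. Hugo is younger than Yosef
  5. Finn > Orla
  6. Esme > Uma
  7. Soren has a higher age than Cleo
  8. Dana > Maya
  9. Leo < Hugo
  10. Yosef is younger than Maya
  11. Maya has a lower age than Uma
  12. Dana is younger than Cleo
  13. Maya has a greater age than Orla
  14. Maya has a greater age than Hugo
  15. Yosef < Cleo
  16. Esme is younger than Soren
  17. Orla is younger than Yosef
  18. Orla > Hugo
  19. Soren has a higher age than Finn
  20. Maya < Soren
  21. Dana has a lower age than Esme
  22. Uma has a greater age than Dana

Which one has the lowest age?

Leo

Chaining upward from Leo: directly above it, Hugo, Cleo; then Orla, Yosef, Maya, Soren; then Dana, Finn, Uma, Esme.
That covers every other element, and nothing is given below Leo, so Leo is the lowest age.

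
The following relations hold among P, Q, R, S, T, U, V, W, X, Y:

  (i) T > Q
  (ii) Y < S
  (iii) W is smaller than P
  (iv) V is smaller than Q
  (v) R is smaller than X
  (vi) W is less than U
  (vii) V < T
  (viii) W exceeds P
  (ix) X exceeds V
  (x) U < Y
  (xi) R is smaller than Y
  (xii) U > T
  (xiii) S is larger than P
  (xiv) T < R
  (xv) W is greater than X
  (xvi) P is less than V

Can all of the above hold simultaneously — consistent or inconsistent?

We have W < P stated directly, yet also P < V < Q < T < R < X < W by chaining the others — so P < W. Contradiction.

inconsistent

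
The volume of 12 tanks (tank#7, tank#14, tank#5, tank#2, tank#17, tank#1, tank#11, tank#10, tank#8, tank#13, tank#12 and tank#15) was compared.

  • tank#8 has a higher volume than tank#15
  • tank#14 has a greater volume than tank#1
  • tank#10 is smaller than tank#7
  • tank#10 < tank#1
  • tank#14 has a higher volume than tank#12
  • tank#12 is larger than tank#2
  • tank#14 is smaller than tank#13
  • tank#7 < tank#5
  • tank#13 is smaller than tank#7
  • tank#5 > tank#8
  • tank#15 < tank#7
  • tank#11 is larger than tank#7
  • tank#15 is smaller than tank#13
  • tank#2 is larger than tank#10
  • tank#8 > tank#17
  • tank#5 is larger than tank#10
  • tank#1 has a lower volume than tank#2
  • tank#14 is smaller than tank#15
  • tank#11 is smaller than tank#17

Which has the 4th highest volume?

tank#11

Chaining the given pairs: tank#10 < tank#1 < tank#2 < tank#12 < tank#14 < tank#15 < tank#13 < tank#7 < tank#11 < tank#17 < tank#8 < tank#5.
Counting 4 from the largest end gives tank#11.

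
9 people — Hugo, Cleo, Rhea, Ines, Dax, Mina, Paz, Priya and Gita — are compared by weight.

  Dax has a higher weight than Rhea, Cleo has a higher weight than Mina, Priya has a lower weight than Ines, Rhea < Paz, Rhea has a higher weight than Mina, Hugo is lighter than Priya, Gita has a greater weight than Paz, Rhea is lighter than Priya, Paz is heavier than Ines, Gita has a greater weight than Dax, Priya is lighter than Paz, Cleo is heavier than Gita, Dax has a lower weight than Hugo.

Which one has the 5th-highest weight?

Priya

Chaining the given pairs: Mina < Rhea < Dax < Hugo < Priya < Ines < Paz < Gita < Cleo.
Counting 5 from the largest end gives Priya.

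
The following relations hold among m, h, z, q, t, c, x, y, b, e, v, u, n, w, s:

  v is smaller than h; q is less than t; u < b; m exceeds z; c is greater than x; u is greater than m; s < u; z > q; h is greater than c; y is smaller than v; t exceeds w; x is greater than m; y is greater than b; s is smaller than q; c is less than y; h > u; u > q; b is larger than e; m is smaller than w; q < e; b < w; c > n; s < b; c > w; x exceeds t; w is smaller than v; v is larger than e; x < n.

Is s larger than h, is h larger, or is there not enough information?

s < q and q < z give s < z.
With z < m: s < q < z < m.
Then m < u extends the chain to u.
Then u < b extends the chain to b.
Then b < w extends the chain to w.
With w < t: s < q < z < m < u < b < w < t.
Then t < x extends the chain to x.
With x < n: s < q < z < m < u < b < w < t < x < n.
Then n < c extends the chain to c.
Then c < y extends the chain to y.
Then y < v extends the chain to v.
With v < h: s < q < z < m < u < b < w < t < x < n < c < y < v < h.
So h is larger.

h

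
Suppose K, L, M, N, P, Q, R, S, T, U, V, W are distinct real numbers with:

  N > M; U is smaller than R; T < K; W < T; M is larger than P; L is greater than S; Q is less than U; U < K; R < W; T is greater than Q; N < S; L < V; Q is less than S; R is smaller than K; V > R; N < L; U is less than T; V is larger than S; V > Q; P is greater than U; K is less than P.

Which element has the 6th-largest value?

P

Chaining the given pairs: Q < U < R < W < T < K < P < M < N < S < L < V.
Counting 6 from the largest end gives P.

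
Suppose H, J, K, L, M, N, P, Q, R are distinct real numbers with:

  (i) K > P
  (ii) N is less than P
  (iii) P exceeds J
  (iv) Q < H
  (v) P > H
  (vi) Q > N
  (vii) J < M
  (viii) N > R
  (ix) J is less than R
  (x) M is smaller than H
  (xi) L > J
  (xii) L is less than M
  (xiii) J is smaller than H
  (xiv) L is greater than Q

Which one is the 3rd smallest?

N

Piecing the relations together gives one ordering: J < R < N < Q < L < M < H < P < K.
The 3rd smallest is N.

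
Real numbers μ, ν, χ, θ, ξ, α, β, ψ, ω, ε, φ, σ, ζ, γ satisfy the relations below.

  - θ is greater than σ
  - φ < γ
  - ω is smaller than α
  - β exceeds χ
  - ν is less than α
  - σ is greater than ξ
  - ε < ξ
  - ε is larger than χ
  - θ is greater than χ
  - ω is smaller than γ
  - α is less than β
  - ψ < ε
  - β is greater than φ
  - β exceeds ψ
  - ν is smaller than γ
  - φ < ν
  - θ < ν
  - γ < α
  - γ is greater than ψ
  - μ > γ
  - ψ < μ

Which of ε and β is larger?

Following the relations from ε: ε < ξ < σ < θ < ν < γ < α < β.
So ε < β; β is the larger of the two.

β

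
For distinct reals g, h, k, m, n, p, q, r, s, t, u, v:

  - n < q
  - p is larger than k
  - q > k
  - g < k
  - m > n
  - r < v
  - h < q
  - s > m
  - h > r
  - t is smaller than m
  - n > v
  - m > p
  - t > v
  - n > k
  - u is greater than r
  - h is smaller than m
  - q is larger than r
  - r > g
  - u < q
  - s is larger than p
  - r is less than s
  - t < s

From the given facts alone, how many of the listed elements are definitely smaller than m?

The elements the relations force below m are g, r, h, k, v, p, n, t — no chain reaches any other.
That is 8.

8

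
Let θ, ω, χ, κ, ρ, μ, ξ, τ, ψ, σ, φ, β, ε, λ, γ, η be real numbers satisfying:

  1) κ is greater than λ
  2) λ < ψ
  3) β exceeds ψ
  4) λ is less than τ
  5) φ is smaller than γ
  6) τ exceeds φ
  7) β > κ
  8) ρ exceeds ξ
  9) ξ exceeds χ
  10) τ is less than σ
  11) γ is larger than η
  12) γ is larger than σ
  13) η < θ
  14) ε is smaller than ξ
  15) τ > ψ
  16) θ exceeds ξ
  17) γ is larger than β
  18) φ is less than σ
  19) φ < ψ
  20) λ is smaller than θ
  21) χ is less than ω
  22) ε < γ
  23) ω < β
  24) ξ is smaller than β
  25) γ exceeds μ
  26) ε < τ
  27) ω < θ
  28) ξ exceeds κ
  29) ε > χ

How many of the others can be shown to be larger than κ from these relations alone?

Directly above κ: ξ, β.
One step further: ρ, θ, γ (5 so far).
Nothing else is reachable above κ; 5 in all.

5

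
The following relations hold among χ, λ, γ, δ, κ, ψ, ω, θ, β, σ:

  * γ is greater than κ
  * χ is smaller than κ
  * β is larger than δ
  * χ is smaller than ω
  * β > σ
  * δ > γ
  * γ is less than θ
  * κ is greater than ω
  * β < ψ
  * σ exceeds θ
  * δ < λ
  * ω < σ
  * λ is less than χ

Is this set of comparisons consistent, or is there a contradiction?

Chaining the given relations yields δ < λ < χ < ω < κ < γ, so δ < γ. But one relation states γ < δ. These cannot both hold.

inconsistent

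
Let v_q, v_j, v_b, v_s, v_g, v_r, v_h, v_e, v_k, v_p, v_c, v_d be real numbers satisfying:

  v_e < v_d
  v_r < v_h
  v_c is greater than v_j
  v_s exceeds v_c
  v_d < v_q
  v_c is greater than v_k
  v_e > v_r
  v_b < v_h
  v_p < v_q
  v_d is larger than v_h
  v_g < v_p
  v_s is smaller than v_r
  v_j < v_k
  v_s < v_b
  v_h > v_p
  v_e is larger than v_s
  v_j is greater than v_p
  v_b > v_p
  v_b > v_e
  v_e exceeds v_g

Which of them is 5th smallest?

v_c

Piecing the relations together gives one ordering: v_g < v_p < v_j < v_k < v_c < v_s < v_r < v_e < v_b < v_h < v_d < v_q.
The 5th smallest is v_c.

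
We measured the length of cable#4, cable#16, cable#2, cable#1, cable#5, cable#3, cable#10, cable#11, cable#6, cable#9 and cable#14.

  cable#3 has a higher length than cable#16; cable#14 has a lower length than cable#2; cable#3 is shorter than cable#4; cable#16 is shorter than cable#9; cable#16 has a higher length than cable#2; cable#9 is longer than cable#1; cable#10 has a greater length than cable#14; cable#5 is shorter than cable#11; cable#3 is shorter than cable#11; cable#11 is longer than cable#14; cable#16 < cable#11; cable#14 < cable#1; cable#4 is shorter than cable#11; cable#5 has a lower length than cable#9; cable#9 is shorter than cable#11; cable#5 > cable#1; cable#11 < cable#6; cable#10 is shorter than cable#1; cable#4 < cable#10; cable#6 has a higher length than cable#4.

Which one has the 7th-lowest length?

cable#1

Chaining the given pairs: cable#14 < cable#2 < cable#16 < cable#3 < cable#4 < cable#10 < cable#1 < cable#5 < cable#9 < cable#11 < cable#6.
Counting 7 from the smallest end gives cable#1.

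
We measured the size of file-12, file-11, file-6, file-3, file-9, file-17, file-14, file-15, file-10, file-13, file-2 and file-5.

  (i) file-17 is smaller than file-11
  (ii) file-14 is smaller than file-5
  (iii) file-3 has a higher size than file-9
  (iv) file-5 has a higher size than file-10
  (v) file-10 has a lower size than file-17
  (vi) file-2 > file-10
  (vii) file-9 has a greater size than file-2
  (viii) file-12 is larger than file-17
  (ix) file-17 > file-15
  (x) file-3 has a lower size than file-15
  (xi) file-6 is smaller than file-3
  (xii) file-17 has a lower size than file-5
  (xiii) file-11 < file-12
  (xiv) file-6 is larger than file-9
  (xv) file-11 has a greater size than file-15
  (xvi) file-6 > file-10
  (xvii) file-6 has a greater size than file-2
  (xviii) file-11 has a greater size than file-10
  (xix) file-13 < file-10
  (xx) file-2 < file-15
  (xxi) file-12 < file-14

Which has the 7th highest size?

file-3

Piecing the relations together gives one ordering: file-13 < file-10 < file-2 < file-9 < file-6 < file-3 < file-15 < file-17 < file-11 < file-12 < file-14 < file-5.
The 7th largest is file-3.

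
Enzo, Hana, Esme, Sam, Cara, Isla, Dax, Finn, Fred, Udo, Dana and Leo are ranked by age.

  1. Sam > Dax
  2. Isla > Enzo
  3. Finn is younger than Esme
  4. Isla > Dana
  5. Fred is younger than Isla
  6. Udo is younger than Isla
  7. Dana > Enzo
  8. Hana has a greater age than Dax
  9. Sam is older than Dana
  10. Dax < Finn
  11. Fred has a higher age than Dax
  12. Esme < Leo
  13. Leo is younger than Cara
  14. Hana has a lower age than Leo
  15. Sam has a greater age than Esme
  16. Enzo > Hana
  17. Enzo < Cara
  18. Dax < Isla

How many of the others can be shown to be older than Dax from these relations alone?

From Dax the given relations immediately reach Finn, Hana, Fred, Sam, Isla.
From those, Esme, Enzo, Leo — 8 in total.
From those, Dana, Cara — 10 in total.
No other element is forced above Dax by the given relations, so the count is 10.

10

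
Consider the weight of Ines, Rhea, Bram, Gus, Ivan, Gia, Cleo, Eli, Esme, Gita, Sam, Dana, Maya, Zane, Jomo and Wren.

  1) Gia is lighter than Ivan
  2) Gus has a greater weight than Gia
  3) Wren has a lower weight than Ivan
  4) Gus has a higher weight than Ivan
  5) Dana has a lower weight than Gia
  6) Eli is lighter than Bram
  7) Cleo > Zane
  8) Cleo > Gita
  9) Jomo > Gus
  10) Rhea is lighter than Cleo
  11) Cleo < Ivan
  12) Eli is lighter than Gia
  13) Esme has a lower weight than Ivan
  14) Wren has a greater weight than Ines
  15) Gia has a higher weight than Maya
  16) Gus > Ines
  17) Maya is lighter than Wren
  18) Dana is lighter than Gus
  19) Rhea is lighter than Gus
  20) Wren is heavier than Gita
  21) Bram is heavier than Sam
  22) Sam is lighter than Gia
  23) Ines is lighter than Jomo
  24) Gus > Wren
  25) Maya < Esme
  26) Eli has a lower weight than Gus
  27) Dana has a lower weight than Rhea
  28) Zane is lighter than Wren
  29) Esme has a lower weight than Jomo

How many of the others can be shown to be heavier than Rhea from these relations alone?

The elements the relations force above Rhea are Cleo, Ivan, Gus, Jomo — no chain reaches any other.
That is 4.

4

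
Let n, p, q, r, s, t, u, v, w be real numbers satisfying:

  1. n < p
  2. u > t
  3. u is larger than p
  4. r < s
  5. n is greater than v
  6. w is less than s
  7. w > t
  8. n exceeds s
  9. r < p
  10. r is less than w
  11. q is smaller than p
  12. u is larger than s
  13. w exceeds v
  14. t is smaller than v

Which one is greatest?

u

r is not greatest since r < p; t is not greatest since t < u; q is not greatest since q < p; v is not greatest since v < w; w is not greatest since w < s; s is not greatest since s < u; n is not greatest since n < p; p is not greatest since p < u.
Only u has nothing above it, so u is the greatest.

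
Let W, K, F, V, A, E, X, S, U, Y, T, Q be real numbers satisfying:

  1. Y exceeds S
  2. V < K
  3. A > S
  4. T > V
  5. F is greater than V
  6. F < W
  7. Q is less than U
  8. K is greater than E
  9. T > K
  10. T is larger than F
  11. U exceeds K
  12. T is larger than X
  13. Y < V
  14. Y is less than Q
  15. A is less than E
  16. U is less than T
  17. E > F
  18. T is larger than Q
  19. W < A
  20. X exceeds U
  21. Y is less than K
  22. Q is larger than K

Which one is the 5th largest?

K

Chaining the given pairs: S < Y < V < F < W < A < E < K < Q < U < X < T.
Counting 5 from the largest end gives K.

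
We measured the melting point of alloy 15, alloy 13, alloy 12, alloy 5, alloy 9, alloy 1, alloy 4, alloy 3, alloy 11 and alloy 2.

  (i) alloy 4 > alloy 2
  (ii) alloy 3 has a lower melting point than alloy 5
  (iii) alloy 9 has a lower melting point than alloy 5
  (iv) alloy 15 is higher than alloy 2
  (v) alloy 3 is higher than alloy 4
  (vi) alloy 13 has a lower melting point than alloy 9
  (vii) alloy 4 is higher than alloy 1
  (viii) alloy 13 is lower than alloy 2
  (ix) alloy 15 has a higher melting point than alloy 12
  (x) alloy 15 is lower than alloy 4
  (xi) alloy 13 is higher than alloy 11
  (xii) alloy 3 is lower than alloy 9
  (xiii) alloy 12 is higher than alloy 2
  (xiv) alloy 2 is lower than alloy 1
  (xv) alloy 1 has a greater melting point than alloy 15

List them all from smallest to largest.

Nothing is placed below alloy 11, so it is least; from there alloy 11 < alloy 13; alloy 13 < alloy 2; alloy 2 < alloy 12; alloy 12 < alloy 15; alloy 15 < alloy 1; alloy 1 < alloy 4; alloy 4 < alloy 3; alloy 3 < alloy 9; alloy 9 < alloy 5, each given directly.

alloy 11 < alloy 13 < alloy 2 < alloy 12 < alloy 15 < alloy 1 < alloy 4 < alloy 3 < alloy 9 < alloy 5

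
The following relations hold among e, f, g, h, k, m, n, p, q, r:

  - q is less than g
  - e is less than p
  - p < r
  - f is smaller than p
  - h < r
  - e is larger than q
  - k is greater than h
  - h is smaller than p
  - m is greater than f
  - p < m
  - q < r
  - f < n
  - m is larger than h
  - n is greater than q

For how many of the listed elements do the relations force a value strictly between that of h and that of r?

1

The relations place h below r. An element lies strictly between them when it is forced above h and also forced below r.
Above h: {p, k, m}. Below r: {q, f, e, p}.
Intersection: {p} — 1.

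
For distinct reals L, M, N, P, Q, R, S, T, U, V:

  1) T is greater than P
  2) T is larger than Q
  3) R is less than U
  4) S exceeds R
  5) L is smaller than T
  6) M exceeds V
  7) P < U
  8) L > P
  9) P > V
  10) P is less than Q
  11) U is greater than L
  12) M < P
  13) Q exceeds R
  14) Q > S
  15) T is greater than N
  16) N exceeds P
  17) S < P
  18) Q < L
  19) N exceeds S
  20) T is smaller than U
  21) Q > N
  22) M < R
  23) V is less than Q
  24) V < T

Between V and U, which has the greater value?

U

V < M < R < S < P < N < Q < L < T < U, by transitivity through M, R, S, P, N, Q, L, T.
So V < U; U is the larger of the two.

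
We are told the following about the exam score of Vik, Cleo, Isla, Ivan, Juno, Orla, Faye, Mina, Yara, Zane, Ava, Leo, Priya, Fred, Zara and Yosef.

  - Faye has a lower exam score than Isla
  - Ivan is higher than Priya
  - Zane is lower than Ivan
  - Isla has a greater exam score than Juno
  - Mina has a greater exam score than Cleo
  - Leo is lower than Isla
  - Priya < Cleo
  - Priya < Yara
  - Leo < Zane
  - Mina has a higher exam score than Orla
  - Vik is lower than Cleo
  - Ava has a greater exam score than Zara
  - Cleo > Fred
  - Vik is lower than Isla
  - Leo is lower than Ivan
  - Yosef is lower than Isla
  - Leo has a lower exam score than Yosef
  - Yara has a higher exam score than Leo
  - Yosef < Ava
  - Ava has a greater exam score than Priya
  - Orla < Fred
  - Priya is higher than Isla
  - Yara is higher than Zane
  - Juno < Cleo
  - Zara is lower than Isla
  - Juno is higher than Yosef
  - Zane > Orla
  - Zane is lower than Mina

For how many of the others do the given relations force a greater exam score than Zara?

Directly above Zara: Isla, Ava.
One step further: Priya (3 so far).
One step further: Cleo, Yara, Ivan (6 so far).
One step further: Mina (7 so far).
Nothing else is reachable above Zara; 7 in all.

7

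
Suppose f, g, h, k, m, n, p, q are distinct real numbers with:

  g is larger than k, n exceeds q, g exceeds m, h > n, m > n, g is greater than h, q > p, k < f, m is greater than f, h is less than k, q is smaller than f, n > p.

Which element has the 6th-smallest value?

The consecutive relations fix a unique order: p < q < n < h < k < f < m < g.
Counting 6 from the smallest end gives f.

f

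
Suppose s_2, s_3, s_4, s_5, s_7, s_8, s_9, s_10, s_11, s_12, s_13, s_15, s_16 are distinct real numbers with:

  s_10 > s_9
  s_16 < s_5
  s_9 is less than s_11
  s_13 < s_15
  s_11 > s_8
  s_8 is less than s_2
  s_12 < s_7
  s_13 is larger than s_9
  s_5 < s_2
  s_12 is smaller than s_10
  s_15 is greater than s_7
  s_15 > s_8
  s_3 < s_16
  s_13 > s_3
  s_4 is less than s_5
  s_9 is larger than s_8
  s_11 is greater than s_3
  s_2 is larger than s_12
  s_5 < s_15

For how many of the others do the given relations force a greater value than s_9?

4

The elements the relations force above s_9 are s_13, s_11, s_10, s_15 — no chain reaches any other.
That is 4.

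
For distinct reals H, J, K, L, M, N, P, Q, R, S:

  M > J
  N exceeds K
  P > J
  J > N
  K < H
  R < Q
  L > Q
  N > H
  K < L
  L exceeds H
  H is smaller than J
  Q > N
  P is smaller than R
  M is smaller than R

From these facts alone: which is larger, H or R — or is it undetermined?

H < N and N < J give H < J.
With J < P: H < N < J < P.
With P < R: H < N < J < P < R.
So R is larger.

R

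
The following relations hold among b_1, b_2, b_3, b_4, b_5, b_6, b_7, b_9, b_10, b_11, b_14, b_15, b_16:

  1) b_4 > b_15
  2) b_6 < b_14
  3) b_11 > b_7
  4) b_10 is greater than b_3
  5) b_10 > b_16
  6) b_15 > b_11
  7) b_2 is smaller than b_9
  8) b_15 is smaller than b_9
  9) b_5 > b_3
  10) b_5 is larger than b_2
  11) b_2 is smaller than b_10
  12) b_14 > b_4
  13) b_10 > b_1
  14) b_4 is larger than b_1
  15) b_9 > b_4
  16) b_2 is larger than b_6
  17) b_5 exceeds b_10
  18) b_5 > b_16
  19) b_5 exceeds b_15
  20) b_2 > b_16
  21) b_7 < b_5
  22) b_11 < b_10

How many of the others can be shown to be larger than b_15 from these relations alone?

4

The elements the relations force above b_15 are b_4, b_9, b_5, b_14 — no chain reaches any other.
That is 4.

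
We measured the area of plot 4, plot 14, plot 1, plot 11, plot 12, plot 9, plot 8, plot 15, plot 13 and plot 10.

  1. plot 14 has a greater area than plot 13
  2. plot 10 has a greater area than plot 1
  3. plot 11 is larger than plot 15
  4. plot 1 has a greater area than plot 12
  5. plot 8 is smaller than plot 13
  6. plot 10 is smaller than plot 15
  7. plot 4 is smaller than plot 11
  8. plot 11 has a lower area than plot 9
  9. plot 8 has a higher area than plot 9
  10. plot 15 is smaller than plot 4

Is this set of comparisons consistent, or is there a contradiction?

The single ordering plot 12 < plot 1 < plot 10 < plot 15 < plot 4 < plot 11 < plot 9 < plot 8 < plot 13 < plot 14 satisfies every listed relation, so no contradiction arises.

consistent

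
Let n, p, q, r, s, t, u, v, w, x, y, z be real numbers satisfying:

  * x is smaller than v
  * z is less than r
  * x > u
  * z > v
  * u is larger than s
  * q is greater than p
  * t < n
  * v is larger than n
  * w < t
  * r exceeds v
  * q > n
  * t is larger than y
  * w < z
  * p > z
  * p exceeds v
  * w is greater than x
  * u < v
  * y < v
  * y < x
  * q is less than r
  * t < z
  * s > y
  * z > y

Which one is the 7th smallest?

n

Piecing the relations together gives one ordering: y < s < u < x < w < t < n < v < z < p < q < r.
The 7th smallest is n.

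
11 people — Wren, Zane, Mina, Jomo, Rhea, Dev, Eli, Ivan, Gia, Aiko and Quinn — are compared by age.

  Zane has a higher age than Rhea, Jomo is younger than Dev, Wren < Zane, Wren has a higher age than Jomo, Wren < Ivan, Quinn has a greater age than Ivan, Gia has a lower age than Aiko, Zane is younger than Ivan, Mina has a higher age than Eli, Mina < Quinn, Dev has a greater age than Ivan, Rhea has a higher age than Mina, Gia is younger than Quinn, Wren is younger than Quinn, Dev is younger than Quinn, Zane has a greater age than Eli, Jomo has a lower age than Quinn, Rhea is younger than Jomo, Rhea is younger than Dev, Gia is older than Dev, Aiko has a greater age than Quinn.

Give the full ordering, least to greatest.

Each adjacent pair is fixed by a given relation: Eli < Mina; Mina < Rhea; Rhea < Jomo; Jomo < Wren; Wren < Zane; Zane < Ivan; Ivan < Dev; Dev < Gia; Gia < Quinn; Quinn < Aiko. Chaining them end to end gives the full order.

Eli < Mina < Rhea < Jomo < Wren < Zane < Ivan < Dev < Gia < Quinn < Aiko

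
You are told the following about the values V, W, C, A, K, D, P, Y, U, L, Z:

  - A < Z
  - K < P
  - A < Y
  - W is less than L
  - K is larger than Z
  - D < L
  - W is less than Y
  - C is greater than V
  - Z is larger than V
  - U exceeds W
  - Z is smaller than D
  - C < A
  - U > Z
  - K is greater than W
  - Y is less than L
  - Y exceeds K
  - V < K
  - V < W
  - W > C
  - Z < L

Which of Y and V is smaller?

V < C and C < A give V < A.
Then A < Z extends the chain to Z.
Then Z < K extends the chain to K.
Then K < Y extends the chain to Y.
So V < Y; V is the smaller of the two.

V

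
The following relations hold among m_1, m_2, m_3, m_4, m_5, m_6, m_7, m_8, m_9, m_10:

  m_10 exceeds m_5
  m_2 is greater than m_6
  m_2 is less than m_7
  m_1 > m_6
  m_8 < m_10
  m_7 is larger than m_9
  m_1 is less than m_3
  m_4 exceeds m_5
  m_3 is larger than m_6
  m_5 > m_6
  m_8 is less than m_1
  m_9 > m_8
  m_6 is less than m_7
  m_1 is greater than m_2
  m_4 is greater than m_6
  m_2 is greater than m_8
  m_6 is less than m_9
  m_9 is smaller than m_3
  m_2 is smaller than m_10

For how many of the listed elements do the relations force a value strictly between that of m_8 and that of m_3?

3

The relations place m_8 below m_3. An element lies strictly between them when it is forced above m_8 and also forced below m_3.
Above m_8: {m_2, m_1, m_9, m_10, m_7}. Below m_3: {m_6, m_2, m_1, m_9}.
Intersection: {m_2, m_1, m_9} — 3.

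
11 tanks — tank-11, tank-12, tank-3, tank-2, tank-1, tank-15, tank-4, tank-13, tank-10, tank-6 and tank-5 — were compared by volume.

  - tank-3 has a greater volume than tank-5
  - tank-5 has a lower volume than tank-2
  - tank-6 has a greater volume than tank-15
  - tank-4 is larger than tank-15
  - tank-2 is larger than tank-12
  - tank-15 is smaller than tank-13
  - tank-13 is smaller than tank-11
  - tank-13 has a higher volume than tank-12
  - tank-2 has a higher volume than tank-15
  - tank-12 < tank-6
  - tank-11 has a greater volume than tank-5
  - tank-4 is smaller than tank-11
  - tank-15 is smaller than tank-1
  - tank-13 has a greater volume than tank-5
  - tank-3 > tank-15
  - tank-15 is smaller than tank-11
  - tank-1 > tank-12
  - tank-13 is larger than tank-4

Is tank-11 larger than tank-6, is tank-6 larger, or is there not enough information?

Following every chain through tank-6: below tank-6 we get tank-15, tank-12.
tank-11 is not reached, and no chain runs the other way from tank-11 to tank-6.
So the given relations leave the order of tank-6 and tank-11 undetermined.

undetermined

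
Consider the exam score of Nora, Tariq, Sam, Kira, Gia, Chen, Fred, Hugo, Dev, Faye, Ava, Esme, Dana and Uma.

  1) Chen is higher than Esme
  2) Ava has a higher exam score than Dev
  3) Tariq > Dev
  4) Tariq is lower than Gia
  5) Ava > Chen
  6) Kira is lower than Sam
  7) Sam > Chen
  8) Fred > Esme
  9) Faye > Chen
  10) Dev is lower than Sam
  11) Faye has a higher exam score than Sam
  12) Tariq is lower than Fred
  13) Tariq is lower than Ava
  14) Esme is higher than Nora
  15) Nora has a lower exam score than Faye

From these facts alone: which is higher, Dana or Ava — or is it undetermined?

Following every chain through Dana: nothing is chained to Dana.
Ava is not reached, and no chain runs the other way from Ava to Dana.
So the given relations leave the order of Dana and Ava undetermined.

undetermined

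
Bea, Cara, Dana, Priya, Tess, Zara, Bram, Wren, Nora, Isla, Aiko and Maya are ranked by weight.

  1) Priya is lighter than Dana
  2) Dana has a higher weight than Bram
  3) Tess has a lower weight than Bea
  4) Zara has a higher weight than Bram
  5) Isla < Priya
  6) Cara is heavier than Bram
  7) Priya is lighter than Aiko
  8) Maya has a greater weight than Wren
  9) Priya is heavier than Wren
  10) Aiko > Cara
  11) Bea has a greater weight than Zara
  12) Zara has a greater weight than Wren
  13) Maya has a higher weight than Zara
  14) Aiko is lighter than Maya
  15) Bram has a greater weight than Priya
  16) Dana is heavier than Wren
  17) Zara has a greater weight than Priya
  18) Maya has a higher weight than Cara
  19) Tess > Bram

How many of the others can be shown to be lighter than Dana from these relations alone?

4

From Dana the given relations immediately reach Wren, Priya, Bram.
From those, Isla — 4 in total.
Nothing else is reachable below Dana; 4 in all.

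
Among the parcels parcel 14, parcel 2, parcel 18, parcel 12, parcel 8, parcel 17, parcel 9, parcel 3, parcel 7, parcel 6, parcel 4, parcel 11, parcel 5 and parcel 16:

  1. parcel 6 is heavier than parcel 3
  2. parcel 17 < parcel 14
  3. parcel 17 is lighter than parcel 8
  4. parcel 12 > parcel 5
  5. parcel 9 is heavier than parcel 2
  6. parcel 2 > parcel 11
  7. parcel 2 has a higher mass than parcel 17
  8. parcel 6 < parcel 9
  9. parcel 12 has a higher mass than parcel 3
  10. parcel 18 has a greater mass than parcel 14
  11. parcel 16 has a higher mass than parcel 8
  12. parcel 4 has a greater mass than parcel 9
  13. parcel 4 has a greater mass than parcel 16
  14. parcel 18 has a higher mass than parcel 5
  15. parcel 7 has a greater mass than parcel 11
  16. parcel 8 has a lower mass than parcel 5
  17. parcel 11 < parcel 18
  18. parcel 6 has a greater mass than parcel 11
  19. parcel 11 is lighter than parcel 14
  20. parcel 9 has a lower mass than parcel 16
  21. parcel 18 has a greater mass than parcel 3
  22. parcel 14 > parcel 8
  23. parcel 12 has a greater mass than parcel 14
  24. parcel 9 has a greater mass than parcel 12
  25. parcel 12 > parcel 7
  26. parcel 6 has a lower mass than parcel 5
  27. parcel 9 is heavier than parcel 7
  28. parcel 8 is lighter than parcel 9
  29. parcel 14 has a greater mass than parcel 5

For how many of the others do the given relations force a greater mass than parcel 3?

The elements the relations force above parcel 3 are parcel 6, parcel 5, parcel 14, parcel 18, parcel 12, parcel 9, parcel 16, parcel 4 — no chain reaches any other.
That is 8.

8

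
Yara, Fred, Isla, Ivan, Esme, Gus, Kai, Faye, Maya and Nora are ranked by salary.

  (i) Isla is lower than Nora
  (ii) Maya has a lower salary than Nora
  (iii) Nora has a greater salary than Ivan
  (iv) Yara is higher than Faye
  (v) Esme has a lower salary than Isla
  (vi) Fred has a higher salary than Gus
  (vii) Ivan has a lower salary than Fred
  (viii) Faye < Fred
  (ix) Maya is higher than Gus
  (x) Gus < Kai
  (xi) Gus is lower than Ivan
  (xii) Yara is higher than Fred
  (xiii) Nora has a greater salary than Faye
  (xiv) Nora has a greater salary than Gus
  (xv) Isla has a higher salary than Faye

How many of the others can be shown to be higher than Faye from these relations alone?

The elements the relations force above Faye are Fred, Yara, Isla, Nora — no chain reaches any other.
That is 4.

4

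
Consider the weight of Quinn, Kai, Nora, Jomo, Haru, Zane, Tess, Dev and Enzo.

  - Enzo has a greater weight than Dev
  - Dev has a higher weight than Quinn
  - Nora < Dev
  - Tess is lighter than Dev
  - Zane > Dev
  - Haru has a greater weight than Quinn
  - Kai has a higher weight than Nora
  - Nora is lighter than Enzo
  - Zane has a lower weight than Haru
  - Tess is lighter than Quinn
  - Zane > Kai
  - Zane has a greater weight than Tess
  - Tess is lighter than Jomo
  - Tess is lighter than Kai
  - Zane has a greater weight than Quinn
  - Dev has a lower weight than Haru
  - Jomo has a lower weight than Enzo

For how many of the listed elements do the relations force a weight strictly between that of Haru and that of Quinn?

2

Chaining upward from Quinn reaches: Dev, Zane, Enzo.
Chaining downward from Haru reaches: Tess, Nora, Kai, Dev, Zane.
Strictly between Quinn and Haru are those in both lists: Dev, Zane — 2 elements.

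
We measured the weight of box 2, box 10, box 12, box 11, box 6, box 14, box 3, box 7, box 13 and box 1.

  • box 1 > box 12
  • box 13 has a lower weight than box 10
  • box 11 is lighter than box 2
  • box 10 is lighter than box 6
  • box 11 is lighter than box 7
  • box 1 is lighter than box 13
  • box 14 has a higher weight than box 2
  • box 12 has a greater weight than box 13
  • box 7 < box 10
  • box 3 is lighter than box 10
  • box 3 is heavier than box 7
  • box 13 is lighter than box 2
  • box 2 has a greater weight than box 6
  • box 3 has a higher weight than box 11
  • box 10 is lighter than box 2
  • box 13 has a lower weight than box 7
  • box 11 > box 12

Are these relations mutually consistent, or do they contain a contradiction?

inconsistent

We have box 12 < box 1 stated directly, yet also box 1 < box 13 < box 12 by chaining the others — so box 1 < box 12. Contradiction.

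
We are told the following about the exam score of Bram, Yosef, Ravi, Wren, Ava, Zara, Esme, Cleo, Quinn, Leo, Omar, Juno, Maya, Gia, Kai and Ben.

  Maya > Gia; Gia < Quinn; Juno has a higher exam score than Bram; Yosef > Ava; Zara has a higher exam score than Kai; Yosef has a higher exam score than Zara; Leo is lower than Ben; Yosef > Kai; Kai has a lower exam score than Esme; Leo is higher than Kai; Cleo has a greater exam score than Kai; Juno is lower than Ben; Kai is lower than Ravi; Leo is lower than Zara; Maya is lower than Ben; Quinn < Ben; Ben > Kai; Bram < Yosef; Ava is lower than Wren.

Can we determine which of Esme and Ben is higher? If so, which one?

undetermined

Following every chain through Esme: below Esme we get Kai.
Ben is not reached, and no chain runs the other way from Ben to Esme.
So the given relations leave the order of Esme and Ben undetermined.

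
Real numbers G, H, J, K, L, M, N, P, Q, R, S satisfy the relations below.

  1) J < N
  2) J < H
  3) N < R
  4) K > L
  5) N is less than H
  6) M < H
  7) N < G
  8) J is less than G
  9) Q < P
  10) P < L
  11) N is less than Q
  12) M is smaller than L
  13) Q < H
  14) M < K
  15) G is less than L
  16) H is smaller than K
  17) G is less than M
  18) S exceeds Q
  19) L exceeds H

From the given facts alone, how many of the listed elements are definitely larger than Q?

5

The elements the relations force above Q are H, S, P, L, K — no chain reaches any other.
That is 5.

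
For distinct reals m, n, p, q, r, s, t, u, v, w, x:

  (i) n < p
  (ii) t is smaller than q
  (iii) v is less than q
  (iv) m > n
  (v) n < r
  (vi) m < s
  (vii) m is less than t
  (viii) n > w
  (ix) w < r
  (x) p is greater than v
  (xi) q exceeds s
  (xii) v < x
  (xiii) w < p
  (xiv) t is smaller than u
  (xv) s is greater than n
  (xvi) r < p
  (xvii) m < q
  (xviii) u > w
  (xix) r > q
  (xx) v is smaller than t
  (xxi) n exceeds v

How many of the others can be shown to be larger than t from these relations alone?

From t the given relations immediately reach q, u.
From those, r — 3 in total.
From those, p — 4 in total.
No other element is forced above t by the given relations, so the count is 4.

4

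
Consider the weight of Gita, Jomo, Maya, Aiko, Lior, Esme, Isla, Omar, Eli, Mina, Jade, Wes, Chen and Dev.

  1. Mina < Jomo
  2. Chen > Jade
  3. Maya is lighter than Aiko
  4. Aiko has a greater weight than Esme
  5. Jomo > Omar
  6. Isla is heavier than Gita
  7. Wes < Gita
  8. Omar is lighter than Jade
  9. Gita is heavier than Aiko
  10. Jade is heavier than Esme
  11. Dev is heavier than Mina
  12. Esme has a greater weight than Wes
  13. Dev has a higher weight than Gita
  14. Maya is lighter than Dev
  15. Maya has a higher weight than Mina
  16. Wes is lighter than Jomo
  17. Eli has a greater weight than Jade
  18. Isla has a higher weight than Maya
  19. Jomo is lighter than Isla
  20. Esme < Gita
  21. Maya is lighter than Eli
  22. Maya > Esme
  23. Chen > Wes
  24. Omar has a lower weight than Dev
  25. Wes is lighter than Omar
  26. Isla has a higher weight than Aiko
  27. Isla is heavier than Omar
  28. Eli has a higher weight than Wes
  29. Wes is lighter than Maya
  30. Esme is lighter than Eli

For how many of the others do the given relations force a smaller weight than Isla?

8

From Isla the given relations immediately reach Omar, Maya, Jomo, Aiko, Gita.
From those, Mina, Wes, Esme — 8 in total.
Nothing else is reachable below Isla; 8 in all.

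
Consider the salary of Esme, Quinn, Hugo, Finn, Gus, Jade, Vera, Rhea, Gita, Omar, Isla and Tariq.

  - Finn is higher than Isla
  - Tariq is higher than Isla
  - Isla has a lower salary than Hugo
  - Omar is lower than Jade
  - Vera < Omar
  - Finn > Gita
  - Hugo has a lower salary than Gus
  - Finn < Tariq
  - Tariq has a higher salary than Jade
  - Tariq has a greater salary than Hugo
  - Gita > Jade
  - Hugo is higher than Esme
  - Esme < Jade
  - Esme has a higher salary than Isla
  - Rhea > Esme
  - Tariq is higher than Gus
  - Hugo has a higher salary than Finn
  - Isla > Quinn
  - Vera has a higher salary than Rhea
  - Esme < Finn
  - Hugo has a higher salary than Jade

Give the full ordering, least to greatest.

Quinn < Isla < Esme < Rhea < Vera < Omar < Jade < Gita < Finn < Hugo < Gus < Tariq

Nothing is placed below Quinn, so it is least; from there Quinn < Isla; Isla < Esme; Esme < Rhea; Rhea < Vera; Vera < Omar; Omar < Jade; Jade < Gita; Gita < Finn; Finn < Hugo; Hugo < Gus; Gus < Tariq, each given directly.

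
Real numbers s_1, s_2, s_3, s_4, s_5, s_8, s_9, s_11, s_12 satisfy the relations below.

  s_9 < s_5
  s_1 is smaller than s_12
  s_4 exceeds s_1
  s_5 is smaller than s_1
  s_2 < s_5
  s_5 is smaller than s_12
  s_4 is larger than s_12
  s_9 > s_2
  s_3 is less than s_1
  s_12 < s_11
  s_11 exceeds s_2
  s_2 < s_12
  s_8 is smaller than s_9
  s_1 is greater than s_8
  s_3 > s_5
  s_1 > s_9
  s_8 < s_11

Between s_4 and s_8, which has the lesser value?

Following the relations from s_8: s_8 < s_9 < s_5 < s_3 < s_1 < s_12 < s_4.
So s_8 < s_4; s_8 is the smaller of the two.

s_8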